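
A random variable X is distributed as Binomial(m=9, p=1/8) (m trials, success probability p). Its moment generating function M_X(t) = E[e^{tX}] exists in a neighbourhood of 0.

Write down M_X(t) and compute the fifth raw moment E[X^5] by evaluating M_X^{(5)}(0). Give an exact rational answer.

E[X^5] = D^5[M](0) = 103329/2048

M_X(t) = (e^(t)/8 + 7/8)^9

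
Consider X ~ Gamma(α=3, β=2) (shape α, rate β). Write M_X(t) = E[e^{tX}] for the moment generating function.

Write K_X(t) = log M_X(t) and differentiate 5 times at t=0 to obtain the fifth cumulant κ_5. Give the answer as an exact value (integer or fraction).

M_X(t) = 8/(2 - t)^3
K_X(t) = log M_X(t) = -3*log(2 - t) + 3*log(2)
D^5[K](t) = -72/(t^5 - 10*t^4 + 40*t^3 - 80*t^2 + 80*t - 32)

κ_5 = D^5[K](0) = 9/4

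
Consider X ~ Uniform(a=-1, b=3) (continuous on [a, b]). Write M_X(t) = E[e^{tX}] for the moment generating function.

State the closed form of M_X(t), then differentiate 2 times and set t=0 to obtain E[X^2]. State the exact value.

E[X^2] = M′′(0) = 7/3

M_X(t) = (e^(3*t) - e^(-t))/(4*t)
M′(t) = (3*t*e^(4*t) + t - e^(4*t) + 1)*e^(-t)/(4*t^2)
M′′(t) = (9*t^2*e^(4*t) - t^2 - 6*t*e^(4*t) - 2*t + 2*e^(4*t) - 2)*e^(-t)/(4*t^3)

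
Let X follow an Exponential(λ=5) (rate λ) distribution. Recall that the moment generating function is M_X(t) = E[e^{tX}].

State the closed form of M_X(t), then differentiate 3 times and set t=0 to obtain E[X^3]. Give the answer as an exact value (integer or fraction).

M_X(t) = 5/(5 - t)
D^3[M](t) = 30/(t^4 - 20*t^3 + 150*t^2 - 500*t + 625)

E[X^3] = D^3[M](0) = 6/125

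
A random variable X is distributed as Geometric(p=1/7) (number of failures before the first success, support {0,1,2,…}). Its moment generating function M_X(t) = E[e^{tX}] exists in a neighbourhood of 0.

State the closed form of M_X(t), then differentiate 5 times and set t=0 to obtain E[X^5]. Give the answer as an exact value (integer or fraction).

E[X^5] = M^(5)(0) = 1277646

M_X(t) = 1/(7*(1 - 6*e^(t)/7))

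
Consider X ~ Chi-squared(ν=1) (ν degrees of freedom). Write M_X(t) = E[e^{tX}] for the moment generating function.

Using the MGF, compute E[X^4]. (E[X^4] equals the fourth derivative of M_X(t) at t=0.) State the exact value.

M_X(t) = 1/√(1 - 2*t)
dM/dt = -1/(2*t*√(1 - 2*t) - √(1 - 2*t))
d^2M/dt^2 = 3/(4*t^2*√(1 - 2*t) - 4*t*√(1 - 2*t) + √(1 - 2*t))
d^3M/dt^3 = -15/(8*t^3*√(1 - 2*t) - 12*t^2*√(1 - 2*t) + 6*t*√(1 - 2*t) - √(1 - 2*t))
d^4M/dt^4 = 105/(16*t^4*√(1 - 2*t) - 32*t^3*√(1 - 2*t) + 24*t^2*√(1 - 2*t) - 8*t*√(1 - 2*t) + √(1 - 2*t))

E[X^4] = d^4M/dt^4 |_{t=0} = 105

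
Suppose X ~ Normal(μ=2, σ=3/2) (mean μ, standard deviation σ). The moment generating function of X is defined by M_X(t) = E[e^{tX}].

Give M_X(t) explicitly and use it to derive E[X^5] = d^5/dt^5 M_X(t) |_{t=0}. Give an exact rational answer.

M_X(t) = e^(9*t^2/8 + 2*t)

E[X^5] = M^(5)(0) = 2911/8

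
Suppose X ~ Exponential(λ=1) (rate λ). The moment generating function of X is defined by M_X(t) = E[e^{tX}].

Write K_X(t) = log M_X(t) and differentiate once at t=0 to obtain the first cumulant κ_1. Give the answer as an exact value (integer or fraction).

M_X(t) = 1/(1 - t)
K_X(t) = log M_X(t) = -log(1 - t)
K′(t) = -1/(t - 1)

κ_1 = K′(0) = 1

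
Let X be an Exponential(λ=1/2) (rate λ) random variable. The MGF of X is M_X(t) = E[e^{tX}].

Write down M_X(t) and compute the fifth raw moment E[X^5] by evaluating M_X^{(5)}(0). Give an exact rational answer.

M_X(t) = 1/(2*(1/2 - t))
D^5[M](t) = 3840/(64*t^6 - 192*t^5 + 240*t^4 - 160*t^3 + 60*t^2 - 12*t + 1)

E[X^5] = D^5[M](0) = 3840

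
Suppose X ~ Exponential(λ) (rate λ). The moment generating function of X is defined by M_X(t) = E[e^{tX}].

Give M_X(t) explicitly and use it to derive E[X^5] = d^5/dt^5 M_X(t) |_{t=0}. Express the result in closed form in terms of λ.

M_X(t) = λ/(λ - t)
dM/dt = λ/(λ^2 - 2*λ*t + t^2)
d^2M/dt^2 = -2*λ/(-λ^3 + 3*λ^2*t - 3*λ*t^2 + t^3)
d^3M/dt^3 = 6*λ/(λ^4 - 4*λ^3*t + 6*λ^2*t^2 - 4*λ*t^3 + t^4)
d^4M/dt^4 = -24*λ/(-λ^5 + 5*λ^4*t - 10*λ^3*t^2 + 10*λ^2*t^3 - 5*λ*t^4 + t^5)
d^5M/dt^5 = 120*λ/(λ^6 - 6*λ^5*t + 15*λ^4*t^2 - 20*λ^3*t^3 + 15*λ^2*t^4 - 6*λ*t^5 + t^6)

E[X^5] = d^5M/dt^5 |_{t=0} = 120/λ^5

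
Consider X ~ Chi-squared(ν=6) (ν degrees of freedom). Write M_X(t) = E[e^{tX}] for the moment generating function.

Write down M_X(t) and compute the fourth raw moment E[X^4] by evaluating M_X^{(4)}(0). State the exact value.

M_X(t) = (1 - 2*t)^(-3)
M′(t) = 6/(16*t^4 - 32*t^3 + 24*t^2 - 8*t + 1)
M′′(t) = -48/(32*t^5 - 80*t^4 + 80*t^3 - 40*t^2 + 10*t - 1)
M′′′(t) = 480/(64*t^6 - 192*t^5 + 240*t^4 - 160*t^3 + 60*t^2 - 12*t + 1)
M′′′′(t) = -5760/(128*t^7 - 448*t^6 + 672*t^5 - 560*t^4 + 280*t^3 - 84*t^2 + 14*t - 1)

E[X^4] = M′′′′(0) = 5760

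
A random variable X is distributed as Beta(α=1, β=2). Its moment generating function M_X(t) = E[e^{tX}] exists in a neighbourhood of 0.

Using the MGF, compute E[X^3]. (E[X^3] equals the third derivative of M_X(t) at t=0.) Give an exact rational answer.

E[X^3] = D^3[M](0) = 1/10

M_X(t) = ₁F₁(1; 3; t)
D^3[M](t) = ₁F₁(4; 6; t)/10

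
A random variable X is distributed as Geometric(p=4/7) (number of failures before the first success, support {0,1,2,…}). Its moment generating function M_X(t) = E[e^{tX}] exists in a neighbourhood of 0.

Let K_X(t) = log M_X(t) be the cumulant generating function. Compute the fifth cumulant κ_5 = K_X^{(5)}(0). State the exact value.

κ_5 = d^5K/dt^5 |_{t=0} = 7035/128

M_X(t) = 4/(7*(1 - 3*e^(t)/7))
K_X(t) = log M_X(t) = -log(1 - 3*e^(t)/7) - log(7) + 2*log(2)
dK/dt = -3*e^(t)/(3*e^(t) - 7)
d^2K/dt^2 = 21*e^(t)/(9*e^(2*t) - 42*e^(t) + 49)
d^3K/dt^3 = (-63*e^(2*t) - 147*e^(t))/(27*e^(3*t) - 189*e^(2*t) + 441*e^(t) - 343)
d^4K/dt^4 = (189*e^(3*t) + 1764*e^(2*t) + 1029*e^(t))/(81*e^(4*t) - 756*e^(3*t) + 2646*e^(2*t) - 4116*e^(t) + 2401)
d^5K/dt^5 = (-567*e^(4*t) - 14553*e^(3*t) - 33957*e^(2*t) - 7203*e^(t))/(243*e^(5*t) - 2835*e^(4*t) + 13230*e^(3*t) - 30870*e^(2*t) + 36015*e^(t) - 16807)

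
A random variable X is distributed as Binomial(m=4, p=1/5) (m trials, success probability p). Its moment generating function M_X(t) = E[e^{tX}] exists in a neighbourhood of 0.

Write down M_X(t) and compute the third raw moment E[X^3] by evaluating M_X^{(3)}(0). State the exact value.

M_X(t) = (e^(t)/5 + 4/5)^4
M^(3)(t) = 64*e^(4*t)/625 + 432*e^(3*t)/625 + 768*e^(2*t)/625 + 256*e^(t)/625

E[X^3] = M^(3)(0) = 304/125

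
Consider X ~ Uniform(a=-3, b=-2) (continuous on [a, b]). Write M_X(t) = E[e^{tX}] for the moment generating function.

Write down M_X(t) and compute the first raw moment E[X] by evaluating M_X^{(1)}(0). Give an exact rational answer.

E[X] = D[M](0) = -5/2

M_X(t) = (e^(-2*t) - e^(-3*t))/t
D[M](t) = (-2*t*e^(t) + 3*t - e^(t) + 1)*e^(-3*t)/t^2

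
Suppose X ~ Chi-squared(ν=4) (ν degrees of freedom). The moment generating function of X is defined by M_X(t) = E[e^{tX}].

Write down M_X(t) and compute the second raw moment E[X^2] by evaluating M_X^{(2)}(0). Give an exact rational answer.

M_X(t) = (1 - 2*t)^(-2)
M′(t) = -4/(8*t^3 - 12*t^2 + 6*t - 1)
M′′(t) = 24/(16*t^4 - 32*t^3 + 24*t^2 - 8*t + 1)

E[X^2] = M′′(0) = 24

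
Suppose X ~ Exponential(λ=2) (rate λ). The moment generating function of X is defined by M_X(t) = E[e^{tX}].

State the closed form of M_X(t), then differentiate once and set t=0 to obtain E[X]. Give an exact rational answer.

E[X] = M^(1)(0) = 1/2

M_X(t) = 2/(2 - t)
M^(1)(t) = 2/(t^2 - 4*t + 4)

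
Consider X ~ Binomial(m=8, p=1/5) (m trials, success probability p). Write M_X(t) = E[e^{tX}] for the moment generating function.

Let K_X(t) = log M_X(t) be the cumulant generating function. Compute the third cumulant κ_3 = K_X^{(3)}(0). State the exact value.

κ_3 = d^3K/dt^3 |_{t=0} = 96/125

M_X(t) = (e^(t)/5 + 4/5)^8
K_X(t) = log M_X(t) = 8*log(e^(t)/5 + 4/5)
dK/dt = 8*e^(t)/(e^(t) + 4)
d^2K/dt^2 = 32*e^(t)/(e^(2*t) + 8*e^(t) + 16)
d^3K/dt^3 = (-32*e^(2*t) + 128*e^(t))/(e^(3*t) + 12*e^(2*t) + 48*e^(t) + 64)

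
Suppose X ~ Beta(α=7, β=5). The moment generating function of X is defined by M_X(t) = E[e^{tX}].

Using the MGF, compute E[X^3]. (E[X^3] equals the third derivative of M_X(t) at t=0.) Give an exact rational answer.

M_X(t) = ₁F₁(7; 12; t)
M′(t) = 7*₁F₁(8; 13; t)/12
M′′(t) = 14*₁F₁(9; 14; t)/39
M′′′(t) = 3*₁F₁(10; 15; t)/13

E[X^3] = M′′′(0) = 3/13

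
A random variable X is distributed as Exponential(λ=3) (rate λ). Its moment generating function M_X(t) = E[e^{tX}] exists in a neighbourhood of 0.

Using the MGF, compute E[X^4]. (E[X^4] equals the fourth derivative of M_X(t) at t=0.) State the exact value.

M_X(t) = 3/(3 - t)
M^(4)(t) = -72/(t^5 - 15*t^4 + 90*t^3 - 270*t^2 + 405*t - 243)

E[X^4] = M^(4)(0) = 8/27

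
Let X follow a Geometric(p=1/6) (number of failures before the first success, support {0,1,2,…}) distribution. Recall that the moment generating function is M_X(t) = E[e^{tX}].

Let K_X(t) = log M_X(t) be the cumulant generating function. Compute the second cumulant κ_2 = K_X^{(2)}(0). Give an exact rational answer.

κ_2 = d^2K/dt^2 |_{t=0} = 30

M_X(t) = 1/(6*(1 - 5*e^(t)/6))
K_X(t) = log M_X(t) = -log(1 - 5*e^(t)/6) - log(6)
dK/dt = -5*e^(t)/(5*e^(t) - 6)
d^2K/dt^2 = 30*e^(t)/(25*e^(2*t) - 60*e^(t) + 36)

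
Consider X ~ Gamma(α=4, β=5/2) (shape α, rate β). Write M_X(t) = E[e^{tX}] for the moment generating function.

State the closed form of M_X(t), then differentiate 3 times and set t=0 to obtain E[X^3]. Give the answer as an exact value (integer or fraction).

E[X^3] = M^(3)(0) = 192/25

M_X(t) = 625/(16*(5/2 - t)^4)
M^(3)(t) = -600000/(128*t^7 - 2240*t^6 + 16800*t^5 - 70000*t^4 + 175000*t^3 - 262500*t^2 + 218750*t - 78125)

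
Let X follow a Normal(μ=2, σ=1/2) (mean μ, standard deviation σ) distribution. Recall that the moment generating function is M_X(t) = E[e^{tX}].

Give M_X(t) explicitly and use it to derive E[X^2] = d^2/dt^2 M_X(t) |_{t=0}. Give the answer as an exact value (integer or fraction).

E[X^2] = M′′(0) = 17/4

M_X(t) = e^(t^2/8 + 2*t)
M′(t) = t*e^(2*t)*e^(t^2/8)/4 + 2*e^(2*t)*e^(t^2/8)
M′′(t) = t^2*e^(2*t)*e^(t^2/8)/16 + t*e^(2*t)*e^(t^2/8) + 17*e^(2*t)*e^(t^2/8)/4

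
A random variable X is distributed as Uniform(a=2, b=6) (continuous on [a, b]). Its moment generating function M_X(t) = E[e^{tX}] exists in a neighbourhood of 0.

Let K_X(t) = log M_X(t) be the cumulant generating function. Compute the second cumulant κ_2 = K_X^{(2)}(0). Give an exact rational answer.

κ_2 = d^2K/dt^2 |_{t=0} = 4/3

M_X(t) = (e^(6*t) - e^(2*t))/(4*t)
K_X(t) = log M_X(t) = -log(t) + log(e^(6*t) - e^(2*t)) - 2*log(2)
dK/dt = (6*t*e^(4*t) - 2*t - e^(4*t) + 1)/(t*e^(4*t) - t)
d^2K/dt^2 = (-16*t^2*e^(4*t) + e^(8*t) - 2*e^(4*t) + 1)/(t^2*e^(8*t) - 2*t^2*e^(4*t) + t^2)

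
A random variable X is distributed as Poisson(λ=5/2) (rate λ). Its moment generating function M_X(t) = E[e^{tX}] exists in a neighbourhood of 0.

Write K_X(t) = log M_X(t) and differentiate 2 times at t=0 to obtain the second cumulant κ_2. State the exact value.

κ_2 = D^2[K](0) = 5/2

M_X(t) = e^(5*e^(t)/2 - 5/2)
K_X(t) = log M_X(t) = 5*e^(t)/2 - 5/2
D^2[K](t) = 5*e^(t)/2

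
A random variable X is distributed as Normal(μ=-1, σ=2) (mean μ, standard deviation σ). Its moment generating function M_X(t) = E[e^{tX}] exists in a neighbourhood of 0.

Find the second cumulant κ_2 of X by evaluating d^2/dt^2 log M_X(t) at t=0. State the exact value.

M_X(t) = e^(2*t^2 - t)
K_X(t) = log M_X(t) = 2*t^2 - t
K^(2)(t) = 4

κ_2 = K^(2)(0) = 4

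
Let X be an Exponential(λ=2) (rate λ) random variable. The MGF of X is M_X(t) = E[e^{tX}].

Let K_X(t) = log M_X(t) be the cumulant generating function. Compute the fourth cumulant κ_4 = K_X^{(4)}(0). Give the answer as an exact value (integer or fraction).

κ_4 = d^4K/dt^4 |_{t=0} = 3/8

M_X(t) = 2/(2 - t)
K_X(t) = log M_X(t) = -log(2 - t) + log(2)
dK/dt = -1/(t - 2)
d^2K/dt^2 = 1/(t^2 - 4*t + 4)
d^3K/dt^3 = -2/(t^3 - 6*t^2 + 12*t - 8)
d^4K/dt^4 = 6/(t^4 - 8*t^3 + 24*t^2 - 32*t + 16)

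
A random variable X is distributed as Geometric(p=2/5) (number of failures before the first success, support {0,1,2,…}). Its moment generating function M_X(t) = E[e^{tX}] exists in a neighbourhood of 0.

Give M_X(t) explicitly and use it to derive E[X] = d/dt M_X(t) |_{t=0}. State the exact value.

E[X] = M^(1)(0) = 3/2

M_X(t) = 2/(5*(1 - 3*e^(t)/5))
M^(1)(t) = 6*e^(t)/(9*e^(2*t) - 30*e^(t) + 25)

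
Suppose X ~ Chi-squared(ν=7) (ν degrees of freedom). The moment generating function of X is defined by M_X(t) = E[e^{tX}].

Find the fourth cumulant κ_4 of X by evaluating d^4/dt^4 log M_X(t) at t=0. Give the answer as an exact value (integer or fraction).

M_X(t) = (1 - 2*t)^(-7/2)
K_X(t) = log M_X(t) = -7*log(1 - 2*t)/2
K′(t) = -7/(2*t - 1)
K′′(t) = 14/(4*t^2 - 4*t + 1)
K′′′(t) = -56/(8*t^3 - 12*t^2 + 6*t - 1)
K′′′′(t) = 336/(16*t^4 - 32*t^3 + 24*t^2 - 8*t + 1)

κ_4 = K′′′′(0) = 336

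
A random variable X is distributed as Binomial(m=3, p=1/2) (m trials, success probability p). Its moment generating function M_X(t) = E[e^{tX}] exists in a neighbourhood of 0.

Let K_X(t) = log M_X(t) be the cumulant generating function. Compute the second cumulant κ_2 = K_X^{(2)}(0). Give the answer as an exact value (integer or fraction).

κ_2 = K^(2)(0) = 3/4

M_X(t) = (e^(t)/2 + 1/2)^3
K_X(t) = log M_X(t) = 3*log(e^(t)/2 + 1/2)
K^(2)(t) = 3*e^(t)/(e^(2*t) + 2*e^(t) + 1)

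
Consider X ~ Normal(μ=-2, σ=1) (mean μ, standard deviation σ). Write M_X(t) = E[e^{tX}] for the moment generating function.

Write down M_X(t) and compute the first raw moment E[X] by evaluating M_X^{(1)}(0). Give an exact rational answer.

M_X(t) = e^(t^2/2 - 2*t)
M^(1)(t) = t*e^(-2*t)*e^(t^2/2) - 2*e^(-2*t)*e^(t^2/2)

E[X] = M^(1)(0) = -2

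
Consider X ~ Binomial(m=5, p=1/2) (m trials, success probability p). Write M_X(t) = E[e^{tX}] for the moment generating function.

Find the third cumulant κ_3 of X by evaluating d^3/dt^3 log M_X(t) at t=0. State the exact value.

M_X(t) = (e^(t)/2 + 1/2)^5
K_X(t) = log M_X(t) = 5*log(e^(t)/2 + 1/2)
K^(3)(t) = (-5*e^(2*t) + 5*e^(t))/(e^(3*t) + 3*e^(2*t) + 3*e^(t) + 1)

κ_3 = K^(3)(0) = 0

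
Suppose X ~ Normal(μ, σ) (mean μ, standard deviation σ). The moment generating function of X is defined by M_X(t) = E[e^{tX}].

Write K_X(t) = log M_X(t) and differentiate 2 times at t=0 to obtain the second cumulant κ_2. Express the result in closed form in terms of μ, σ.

κ_2 = d^2K/dt^2 |_{t=0} = σ^2

M_X(t) = e^(μ*t + σ^2*t^2/2)
K_X(t) = log M_X(t) = μ*t + σ^2*t^2/2
dK/dt = μ + σ^2*t
d^2K/dt^2 = σ^2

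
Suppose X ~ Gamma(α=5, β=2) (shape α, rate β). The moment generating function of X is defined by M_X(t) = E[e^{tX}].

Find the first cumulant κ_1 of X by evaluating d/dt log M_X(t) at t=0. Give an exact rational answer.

κ_1 = dK/dt |_{t=0} = 5/2

M_X(t) = 32/(2 - t)^5
K_X(t) = log M_X(t) = -5*log(2 - t) + 5*log(2)
dK/dt = -5/(t - 2)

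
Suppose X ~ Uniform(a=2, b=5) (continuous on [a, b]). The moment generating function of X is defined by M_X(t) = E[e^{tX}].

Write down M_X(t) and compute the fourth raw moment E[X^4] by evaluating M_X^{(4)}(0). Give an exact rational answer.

E[X^4] = M^(4)(0) = 1031/5

M_X(t) = (e^(5*t) - e^(2*t))/(3*t)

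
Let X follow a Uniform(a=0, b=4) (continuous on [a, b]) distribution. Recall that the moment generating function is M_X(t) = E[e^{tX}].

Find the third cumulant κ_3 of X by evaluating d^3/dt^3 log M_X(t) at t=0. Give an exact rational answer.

κ_3 = K′′′(0) = 0

M_X(t) = (e^(4*t) - 1)/(4*t)
K_X(t) = log M_X(t) = -log(t) + log(e^(4*t) - 1) - 2*log(2)
K′(t) = (4*t*e^(4*t) - e^(4*t) + 1)/(t*e^(4*t) - t)
K′′(t) = (-16*t^2*e^(4*t) + e^(8*t) - 2*e^(4*t) + 1)/(t^2*e^(8*t) - 2*t^2*e^(4*t) + t^2)
K′′′(t) = (64*t^3*e^(8*t) + 64*t^3*e^(4*t) - 2*e^(12*t) + 6*e^(8*t) - 6*e^(4*t) + 2)/(t^3*e^(12*t) - 3*t^3*e^(8*t) + 3*t^3*e^(4*t) - t^3)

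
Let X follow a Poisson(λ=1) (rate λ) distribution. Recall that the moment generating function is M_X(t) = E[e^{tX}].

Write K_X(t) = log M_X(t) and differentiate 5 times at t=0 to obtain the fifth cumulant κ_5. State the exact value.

κ_5 = D^5[K](0) = 1

M_X(t) = e^(e^(t) - 1)
K_X(t) = log M_X(t) = e^(t) - 1
D^5[K](t) = e^(t)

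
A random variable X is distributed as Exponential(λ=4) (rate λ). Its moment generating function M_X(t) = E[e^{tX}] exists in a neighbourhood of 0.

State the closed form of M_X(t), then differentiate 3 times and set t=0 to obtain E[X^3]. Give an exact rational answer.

E[X^3] = M^(3)(0) = 3/32

M_X(t) = 4/(4 - t)
M^(3)(t) = 24/(t^4 - 16*t^3 + 96*t^2 - 256*t + 256)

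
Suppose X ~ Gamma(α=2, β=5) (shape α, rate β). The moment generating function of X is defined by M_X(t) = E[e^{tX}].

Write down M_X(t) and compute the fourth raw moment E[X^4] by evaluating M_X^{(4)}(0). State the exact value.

M_X(t) = 25/(5 - t)^2
M′(t) = -50/(t^3 - 15*t^2 + 75*t - 125)
M′′(t) = 150/(t^4 - 20*t^3 + 150*t^2 - 500*t + 625)
M′′′(t) = -600/(t^5 - 25*t^4 + 250*t^3 - 1250*t^2 + 3125*t - 3125)
M′′′′(t) = 3000/(t^6 - 30*t^5 + 375*t^4 - 2500*t^3 + 9375*t^2 - 18750*t + 15625)

E[X^4] = M′′′′(0) = 24/125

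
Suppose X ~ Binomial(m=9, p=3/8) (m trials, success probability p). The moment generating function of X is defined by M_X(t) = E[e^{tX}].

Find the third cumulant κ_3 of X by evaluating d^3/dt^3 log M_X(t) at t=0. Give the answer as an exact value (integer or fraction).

κ_3 = d^3K/dt^3 |_{t=0} = 135/256

M_X(t) = (3*e^(t)/8 + 5/8)^9
K_X(t) = log M_X(t) = 9*log(3*e^(t)/8 + 5/8)
dK/dt = 27*e^(t)/(3*e^(t) + 5)
d^2K/dt^2 = 135*e^(t)/(9*e^(2*t) + 30*e^(t) + 25)
d^3K/dt^3 = (-405*e^(2*t) + 675*e^(t))/(27*e^(3*t) + 135*e^(2*t) + 225*e^(t) + 125)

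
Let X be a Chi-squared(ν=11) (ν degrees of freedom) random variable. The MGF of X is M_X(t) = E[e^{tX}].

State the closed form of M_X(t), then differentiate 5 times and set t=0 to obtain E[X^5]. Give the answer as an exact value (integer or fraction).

M_X(t) = (1 - 2*t)^(-11/2)

E[X^5] = M^(5)(0) = 692835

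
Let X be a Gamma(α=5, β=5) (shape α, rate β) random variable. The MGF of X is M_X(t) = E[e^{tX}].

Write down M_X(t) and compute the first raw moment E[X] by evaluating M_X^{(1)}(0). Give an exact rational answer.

E[X] = M^(1)(0) = 1

M_X(t) = 3125/(5 - t)^5
M^(1)(t) = 15625/(t^6 - 30*t^5 + 375*t^4 - 2500*t^3 + 9375*t^2 - 18750*t + 15625)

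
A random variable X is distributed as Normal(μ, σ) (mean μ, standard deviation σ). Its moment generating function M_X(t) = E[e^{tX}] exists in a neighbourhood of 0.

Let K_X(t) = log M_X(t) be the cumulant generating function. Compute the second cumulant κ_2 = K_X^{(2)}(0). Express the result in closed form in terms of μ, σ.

κ_2 = K^(2)(0) = σ^2

M_X(t) = e^(μ*t + σ^2*t^2/2)
K_X(t) = log M_X(t) = μ*t + σ^2*t^2/2
K^(2)(t) = σ^2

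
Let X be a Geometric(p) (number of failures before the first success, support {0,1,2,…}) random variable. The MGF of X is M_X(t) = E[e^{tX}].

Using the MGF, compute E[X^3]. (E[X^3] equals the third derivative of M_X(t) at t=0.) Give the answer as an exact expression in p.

E[X^3] = M′′′(0) = -1 + 7/p - 12/p^2 + 6/p^3

M_X(t) = p/(-(1 - p)*e^(t) + 1)
M′(t) = (-p^2*e^(t) + p*e^(t))/(p^2*e^(2*t) - 2*p*e^(2*t) + 2*p*e^(t) + e^(2*t) - 2*e^(t) + 1)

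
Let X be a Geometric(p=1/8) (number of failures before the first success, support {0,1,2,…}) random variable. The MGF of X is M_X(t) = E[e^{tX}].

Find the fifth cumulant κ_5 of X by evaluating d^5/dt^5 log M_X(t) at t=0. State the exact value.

κ_5 = d^5K/dt^5 |_{t=0} = 565320

M_X(t) = 1/(8*(1 - 7*e^(t)/8))
K_X(t) = log M_X(t) = -log(1 - 7*e^(t)/8) - 3*log(2)
dK/dt = -7*e^(t)/(7*e^(t) - 8)
d^2K/dt^2 = 56*e^(t)/(49*e^(2*t) - 112*e^(t) + 64)
d^3K/dt^3 = (-392*e^(2*t) - 448*e^(t))/(343*e^(3*t) - 1176*e^(2*t) + 1344*e^(t) - 512)
d^4K/dt^4 = (2744*e^(3*t) + 12544*e^(2*t) + 3584*e^(t))/(2401*e^(4*t) - 10976*e^(3*t) + 18816*e^(2*t) - 14336*e^(t) + 4096)
d^5K/dt^5 = (-19208*e^(4*t) - 241472*e^(3*t) - 275968*e^(2*t) - 28672*e^(t))/(16807*e^(5*t) - 96040*e^(4*t) + 219520*e^(3*t) - 250880*e^(2*t) + 143360*e^(t) - 32768)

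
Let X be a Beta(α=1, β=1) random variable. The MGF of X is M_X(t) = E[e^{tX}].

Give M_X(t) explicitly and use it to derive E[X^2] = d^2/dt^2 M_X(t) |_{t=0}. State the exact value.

M_X(t) = ₁F₁(1; 2; t)
D^2[M](t) = ₁F₁(3; 4; t)/3

E[X^2] = D^2[M](0) = 1/3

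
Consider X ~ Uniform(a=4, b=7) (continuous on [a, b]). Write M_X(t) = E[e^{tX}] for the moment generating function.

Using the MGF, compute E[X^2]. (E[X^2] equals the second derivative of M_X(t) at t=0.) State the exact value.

E[X^2] = M^(2)(0) = 31

M_X(t) = (e^(7*t) - e^(4*t))/(3*t)
M^(2)(t) = (49*t^2*e^(7*t) - 16*t^2*e^(4*t) - 14*t*e^(7*t) + 8*t*e^(4*t) + 2*e^(7*t) - 2*e^(4*t))/(3*t^3)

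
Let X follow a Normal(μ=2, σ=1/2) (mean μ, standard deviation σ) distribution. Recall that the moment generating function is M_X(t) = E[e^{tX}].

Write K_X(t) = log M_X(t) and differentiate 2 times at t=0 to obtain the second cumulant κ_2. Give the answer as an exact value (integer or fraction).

κ_2 = D^2[K](0) = 1/4

M_X(t) = e^(t^2/8 + 2*t)
K_X(t) = log M_X(t) = t^2/8 + 2*t
D^2[K](t) = 1/4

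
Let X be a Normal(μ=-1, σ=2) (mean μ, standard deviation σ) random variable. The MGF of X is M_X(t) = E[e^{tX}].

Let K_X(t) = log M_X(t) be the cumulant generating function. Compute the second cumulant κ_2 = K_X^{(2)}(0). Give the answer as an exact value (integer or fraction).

κ_2 = D^2[K](0) = 4

M_X(t) = e^(2*t^2 - t)
K_X(t) = log M_X(t) = 2*t^2 - t
D^2[K](t) = 4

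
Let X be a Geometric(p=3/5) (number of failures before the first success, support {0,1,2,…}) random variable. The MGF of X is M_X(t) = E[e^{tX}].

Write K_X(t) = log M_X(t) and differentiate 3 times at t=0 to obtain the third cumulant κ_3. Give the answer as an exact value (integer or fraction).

κ_3 = D^3[K](0) = 70/27

M_X(t) = 3/(5*(1 - 2*e^(t)/5))
K_X(t) = log M_X(t) = -log(1 - 2*e^(t)/5) - log(5) + log(3)
D^3[K](t) = (-20*e^(2*t) - 50*e^(t))/(8*e^(3*t) - 60*e^(2*t) + 150*e^(t) - 125)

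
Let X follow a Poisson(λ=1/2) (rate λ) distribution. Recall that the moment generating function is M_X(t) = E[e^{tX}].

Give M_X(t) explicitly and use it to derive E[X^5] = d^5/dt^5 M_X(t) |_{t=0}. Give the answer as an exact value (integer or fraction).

M_X(t) = e^(e^(t)/2 - 1/2)
dM/dt = e^(-1/2)*e^(t)*e^(e^(t)/2)/2
d^2M/dt^2 = (e^(2*t)*e^(e^(t)/2) + 2*e^(t)*e^(e^(t)/2))*e^(-1/2)/4
d^3M/dt^3 = (e^(3*t)*e^(e^(t)/2) + 6*e^(2*t)*e^(e^(t)/2) + 4*e^(t)*e^(e^(t)/2))*e^(-1/2)/8
d^4M/dt^4 = (e^(4*t)*e^(e^(t)/2) + 12*e^(3*t)*e^(e^(t)/2) + 28*e^(2*t)*e^(e^(t)/2) + 8*e^(t)*e^(e^(t)/2))*e^(-1/2)/16
d^5M/dt^5 = (e^(5*t)*e^(e^(t)/2) + 20*e^(4*t)*e^(e^(t)/2) + 100*e^(3*t)*e^(e^(t)/2) + 120*e^(2*t)*e^(e^(t)/2) + 16*e^(t)*e^(e^(t)/2))*e^(-1/2)/32

E[X^5] = d^5M/dt^5 |_{t=0} = 257/32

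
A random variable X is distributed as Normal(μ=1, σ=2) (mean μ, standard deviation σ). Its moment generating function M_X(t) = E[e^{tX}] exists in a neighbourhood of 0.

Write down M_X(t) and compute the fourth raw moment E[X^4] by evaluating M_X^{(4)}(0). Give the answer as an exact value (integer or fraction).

E[X^4] = d^4M/dt^4 |_{t=0} = 73

M_X(t) = e^(2*t^2 + t)
dM/dt = 4*t*e^(t)*e^(2*t^2) + e^(t)*e^(2*t^2)
d^2M/dt^2 = 16*t^2*e^(t)*e^(2*t^2) + 8*t*e^(t)*e^(2*t^2) + 5*e^(t)*e^(2*t^2)
d^3M/dt^3 = 64*t^3*e^(t)*e^(2*t^2) + 48*t^2*e^(t)*e^(2*t^2) + 60*t*e^(t)*e^(2*t^2) + 13*e^(t)*e^(2*t^2)
d^4M/dt^4 = 256*t^4*e^(t)*e^(2*t^2) + 256*t^3*e^(t)*e^(2*t^2) + 480*t^2*e^(t)*e^(2*t^2) + 208*t*e^(t)*e^(2*t^2) + 73*e^(t)*e^(2*t^2)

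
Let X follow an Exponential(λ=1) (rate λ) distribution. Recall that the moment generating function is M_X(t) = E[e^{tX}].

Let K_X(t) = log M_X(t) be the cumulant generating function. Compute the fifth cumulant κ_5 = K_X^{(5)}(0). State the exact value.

κ_5 = D^5[K](0) = 24

M_X(t) = 1/(1 - t)
K_X(t) = log M_X(t) = -log(1 - t)
D^5[K](t) = -24/(t^5 - 5*t^4 + 10*t^3 - 10*t^2 + 5*t - 1)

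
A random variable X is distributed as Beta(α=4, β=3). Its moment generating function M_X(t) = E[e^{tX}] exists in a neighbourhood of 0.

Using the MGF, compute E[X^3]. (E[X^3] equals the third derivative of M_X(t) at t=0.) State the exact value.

M_X(t) = ₁F₁(4; 7; t)
D^3[M](t) = 5*₁F₁(7; 10; t)/21

E[X^3] = D^3[M](0) = 5/21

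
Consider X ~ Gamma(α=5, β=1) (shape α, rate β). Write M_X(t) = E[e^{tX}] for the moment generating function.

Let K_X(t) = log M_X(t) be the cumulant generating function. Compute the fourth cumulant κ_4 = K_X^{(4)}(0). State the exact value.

κ_4 = K^(4)(0) = 30

M_X(t) = (1 - t)^(-5)
K_X(t) = log M_X(t) = -5*log(1 - t)
K^(4)(t) = 30/(t^4 - 4*t^3 + 6*t^2 - 4*t + 1)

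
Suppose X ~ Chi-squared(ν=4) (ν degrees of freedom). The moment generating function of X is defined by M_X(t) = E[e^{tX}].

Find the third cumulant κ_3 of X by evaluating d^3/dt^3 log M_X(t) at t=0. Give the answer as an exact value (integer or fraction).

κ_3 = D^3[K](0) = 32

M_X(t) = (1 - 2*t)^(-2)
K_X(t) = log M_X(t) = -2*log(1 - 2*t)
D^3[K](t) = -32/(8*t^3 - 12*t^2 + 6*t - 1)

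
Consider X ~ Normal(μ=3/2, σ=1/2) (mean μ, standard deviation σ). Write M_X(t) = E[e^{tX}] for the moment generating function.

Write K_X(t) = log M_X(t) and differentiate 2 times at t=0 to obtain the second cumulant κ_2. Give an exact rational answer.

κ_2 = d^2K/dt^2 |_{t=0} = 1/4

M_X(t) = e^(t^2/8 + 3*t/2)
K_X(t) = log M_X(t) = t^2/8 + 3*t/2
dK/dt = t/4 + 3/2
d^2K/dt^2 = 1/4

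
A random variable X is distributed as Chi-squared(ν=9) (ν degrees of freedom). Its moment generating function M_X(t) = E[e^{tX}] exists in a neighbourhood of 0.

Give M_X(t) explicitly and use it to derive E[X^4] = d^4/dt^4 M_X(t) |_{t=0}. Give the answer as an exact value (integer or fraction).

E[X^4] = D^4[M](0) = 19305

M_X(t) = (1 - 2*t)^(-9/2)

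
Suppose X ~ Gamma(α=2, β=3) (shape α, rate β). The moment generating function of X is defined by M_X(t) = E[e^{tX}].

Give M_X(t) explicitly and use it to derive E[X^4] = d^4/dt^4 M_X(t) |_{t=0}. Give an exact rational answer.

M_X(t) = 9/(3 - t)^2
D^4[M](t) = 1080/(t^6 - 18*t^5 + 135*t^4 - 540*t^3 + 1215*t^2 - 1458*t + 729)

E[X^4] = D^4[M](0) = 40/27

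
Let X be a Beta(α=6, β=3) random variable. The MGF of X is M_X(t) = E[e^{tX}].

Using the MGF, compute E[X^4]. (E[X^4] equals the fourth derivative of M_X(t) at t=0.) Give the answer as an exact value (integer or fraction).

M_X(t) = ₁F₁(6; 9; t)
D^4[M](t) = 14*₁F₁(10; 13; t)/55

E[X^4] = D^4[M](0) = 14/55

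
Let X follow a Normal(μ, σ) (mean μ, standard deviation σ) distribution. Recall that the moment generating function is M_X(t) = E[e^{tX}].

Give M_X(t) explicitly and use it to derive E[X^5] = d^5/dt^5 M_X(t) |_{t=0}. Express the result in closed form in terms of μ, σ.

E[X^5] = M′′′′′(0) = μ*(μ^4 + 10*μ^2*σ^2 + 15*σ^4)

M_X(t) = e^(μ*t + σ^2*t^2/2)
M′(t) = μ*e^(μ*t)*e^(σ^2*t^2/2) + σ^2*t*e^(μ*t)*e^(σ^2*t^2/2)
M′′(t) = μ^2*e^(μ*t)*e^(σ^2*t^2/2) + 2*μ*σ^2*t*e^(μ*t)*e^(σ^2*t^2/2) + σ^4*t^2*e^(μ*t)*e^(σ^2*t^2/2) + σ^2*e^(μ*t)*e^(σ^2*t^2/2)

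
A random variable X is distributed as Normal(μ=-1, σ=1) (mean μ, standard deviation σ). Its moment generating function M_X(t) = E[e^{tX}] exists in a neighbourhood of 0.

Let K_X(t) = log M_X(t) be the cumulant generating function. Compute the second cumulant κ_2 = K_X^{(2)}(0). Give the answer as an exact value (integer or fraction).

M_X(t) = e^(t^2/2 - t)
K_X(t) = log M_X(t) = t^2/2 - t
dK/dt = t - 1
d^2K/dt^2 = 1

κ_2 = d^2K/dt^2 |_{t=0} = 1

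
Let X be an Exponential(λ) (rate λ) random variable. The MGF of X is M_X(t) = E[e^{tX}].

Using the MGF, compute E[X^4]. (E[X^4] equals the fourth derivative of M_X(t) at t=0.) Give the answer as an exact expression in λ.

M_X(t) = λ/(λ - t)
M^(4)(t) = -24*λ/(-λ^5 + 5*λ^4*t - 10*λ^3*t^2 + 10*λ^2*t^3 - 5*λ*t^4 + t^5)

E[X^4] = M^(4)(0) = 24/λ^4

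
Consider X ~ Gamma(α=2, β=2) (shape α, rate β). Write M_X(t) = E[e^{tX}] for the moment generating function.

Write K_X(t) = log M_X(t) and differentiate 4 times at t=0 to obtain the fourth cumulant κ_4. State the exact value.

M_X(t) = 4/(2 - t)^2
K_X(t) = log M_X(t) = -2*log(2 - t) + 2*log(2)
dK/dt = -2/(t - 2)
d^2K/dt^2 = 2/(t^2 - 4*t + 4)
d^3K/dt^3 = -4/(t^3 - 6*t^2 + 12*t - 8)
d^4K/dt^4 = 12/(t^4 - 8*t^3 + 24*t^2 - 32*t + 16)

κ_4 = d^4K/dt^4 |_{t=0} = 3/4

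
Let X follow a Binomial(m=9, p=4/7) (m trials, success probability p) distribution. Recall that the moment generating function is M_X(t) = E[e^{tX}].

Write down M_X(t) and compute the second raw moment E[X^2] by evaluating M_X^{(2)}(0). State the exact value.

E[X^2] = M^(2)(0) = 1404/49

M_X(t) = (4*e^(t)/7 + 3/7)^9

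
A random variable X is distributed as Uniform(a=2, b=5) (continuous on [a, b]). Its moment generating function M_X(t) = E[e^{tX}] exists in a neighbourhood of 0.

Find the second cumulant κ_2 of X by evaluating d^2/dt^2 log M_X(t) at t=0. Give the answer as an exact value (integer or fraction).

M_X(t) = (e^(5*t) - e^(2*t))/(3*t)
K_X(t) = log M_X(t) = -log(t) + log(e^(5*t) - e^(2*t)) - log(3)
D^2[K](t) = (-9*t^2*e^(3*t) + e^(6*t) - 2*e^(3*t) + 1)/(t^2*e^(6*t) - 2*t^2*e^(3*t) + t^2)

κ_2 = D^2[K](0) = 3/4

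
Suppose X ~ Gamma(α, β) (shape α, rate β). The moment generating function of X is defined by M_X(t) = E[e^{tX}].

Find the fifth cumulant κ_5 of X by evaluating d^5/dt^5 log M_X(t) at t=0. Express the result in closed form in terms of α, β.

M_X(t) = (β/(β - t))^α
K_X(t) = log M_X(t) = α*(log(β) - log(β - t))
K′(t) = -α/(-β + t)
K′′(t) = α/(β^2 - 2*β*t + t^2)
K′′′(t) = -2*α/(-β^3 + 3*β^2*t - 3*β*t^2 + t^3)
K′′′′(t) = 6*α/(β^4 - 4*β^3*t + 6*β^2*t^2 - 4*β*t^3 + t^4)
K′′′′′(t) = -24*α/(-β^5 + 5*β^4*t - 10*β^3*t^2 + 10*β^2*t^3 - 5*β*t^4 + t^5)

κ_5 = K′′′′′(0) = 24*α/β^5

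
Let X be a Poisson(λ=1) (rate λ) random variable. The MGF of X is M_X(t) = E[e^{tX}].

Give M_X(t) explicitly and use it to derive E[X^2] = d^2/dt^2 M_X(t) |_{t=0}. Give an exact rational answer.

M_X(t) = e^(e^(t) - 1)
D^2[M](t) = (e^(2*t)*e^(e^(t)) + e^(t)*e^(e^(t)))*e^(-1)

E[X^2] = D^2[M](0) = 2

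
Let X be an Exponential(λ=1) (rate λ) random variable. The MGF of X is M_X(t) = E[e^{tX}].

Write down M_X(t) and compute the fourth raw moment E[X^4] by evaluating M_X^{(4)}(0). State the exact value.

M_X(t) = 1/(1 - t)
D^4[M](t) = -24/(t^5 - 5*t^4 + 10*t^3 - 10*t^2 + 5*t - 1)

E[X^4] = D^4[M](0) = 24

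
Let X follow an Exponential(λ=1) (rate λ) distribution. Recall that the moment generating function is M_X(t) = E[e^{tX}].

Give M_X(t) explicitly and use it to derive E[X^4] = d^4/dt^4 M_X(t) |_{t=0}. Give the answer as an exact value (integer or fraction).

E[X^4] = D^4[M](0) = 24

M_X(t) = 1/(1 - t)
D^4[M](t) = -24/(t^5 - 5*t^4 + 10*t^3 - 10*t^2 + 5*t - 1)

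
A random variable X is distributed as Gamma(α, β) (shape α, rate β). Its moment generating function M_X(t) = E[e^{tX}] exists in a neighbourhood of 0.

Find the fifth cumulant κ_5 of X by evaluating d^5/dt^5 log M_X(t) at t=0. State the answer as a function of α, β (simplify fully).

κ_5 = d^5K/dt^5 |_{t=0} = 24*α/β^5

M_X(t) = (β/(β - t))^α
K_X(t) = log M_X(t) = α*(log(β) - log(β - t))
dK/dt = -α/(-β + t)
d^2K/dt^2 = α/(β^2 - 2*β*t + t^2)
d^3K/dt^3 = -2*α/(-β^3 + 3*β^2*t - 3*β*t^2 + t^3)
d^4K/dt^4 = 6*α/(β^4 - 4*β^3*t + 6*β^2*t^2 - 4*β*t^3 + t^4)
d^5K/dt^5 = -24*α/(-β^5 + 5*β^4*t - 10*β^3*t^2 + 10*β^2*t^3 - 5*β*t^4 + t^5)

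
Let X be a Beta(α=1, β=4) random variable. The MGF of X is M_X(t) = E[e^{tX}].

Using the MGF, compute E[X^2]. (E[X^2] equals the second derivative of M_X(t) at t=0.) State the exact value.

M_X(t) = ₁F₁(1; 5; t)
M^(2)(t) = ₁F₁(3; 7; t)/15

E[X^2] = M^(2)(0) = 1/15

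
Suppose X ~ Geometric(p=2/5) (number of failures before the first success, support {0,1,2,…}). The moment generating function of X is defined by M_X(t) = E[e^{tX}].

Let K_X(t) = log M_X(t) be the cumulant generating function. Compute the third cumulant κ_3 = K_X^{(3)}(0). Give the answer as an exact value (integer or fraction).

M_X(t) = 2/(5*(1 - 3*e^(t)/5))
K_X(t) = log M_X(t) = -log(1 - 3*e^(t)/5) - log(5) + log(2)
K^(3)(t) = (-45*e^(2*t) - 75*e^(t))/(27*e^(3*t) - 135*e^(2*t) + 225*e^(t) - 125)

κ_3 = K^(3)(0) = 15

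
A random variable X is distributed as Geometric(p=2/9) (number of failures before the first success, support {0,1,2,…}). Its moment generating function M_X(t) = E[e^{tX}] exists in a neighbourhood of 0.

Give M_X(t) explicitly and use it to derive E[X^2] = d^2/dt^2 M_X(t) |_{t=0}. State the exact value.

E[X^2] = d^2M/dt^2 |_{t=0} = 28

M_X(t) = 2/(9*(1 - 7*e^(t)/9))
dM/dt = 14*e^(t)/(49*e^(2*t) - 126*e^(t) + 81)
d^2M/dt^2 = (-98*e^(2*t) - 126*e^(t))/(343*e^(3*t) - 1323*e^(2*t) + 1701*e^(t) - 729)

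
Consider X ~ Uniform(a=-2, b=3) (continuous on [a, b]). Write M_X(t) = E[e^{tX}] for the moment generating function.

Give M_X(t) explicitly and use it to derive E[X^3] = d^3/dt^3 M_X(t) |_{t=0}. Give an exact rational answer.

M_X(t) = (e^(3*t) - e^(-2*t))/(5*t)
dM/dt = (3*t*e^(5*t) + 2*t - e^(5*t) + 1)*e^(-2*t)/(5*t^2)
d^2M/dt^2 = (9*t^2*e^(5*t) - 4*t^2 - 6*t*e^(5*t) - 4*t + 2*e^(5*t) - 2)*e^(-2*t)/(5*t^3)
d^3M/dt^3 = (27*t^3*e^(5*t) + 8*t^3 - 27*t^2*e^(5*t) + 12*t^2 + 18*t*e^(5*t) + 12*t - 6*e^(5*t) + 6)*e^(-2*t)/(5*t^4)

E[X^3] = d^3M/dt^3 |_{t=0} = 13/4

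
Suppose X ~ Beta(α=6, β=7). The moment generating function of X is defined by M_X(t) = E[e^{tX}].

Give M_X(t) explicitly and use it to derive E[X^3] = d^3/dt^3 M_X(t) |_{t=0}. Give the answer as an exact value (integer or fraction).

E[X^3] = d^3M/dt^3 |_{t=0} = 8/65

M_X(t) = ₁F₁(6; 13; t)
dM/dt = 6*₁F₁(7; 14; t)/13
d^2M/dt^2 = 3*₁F₁(8; 15; t)/13
d^3M/dt^3 = 8*₁F₁(9; 16; t)/65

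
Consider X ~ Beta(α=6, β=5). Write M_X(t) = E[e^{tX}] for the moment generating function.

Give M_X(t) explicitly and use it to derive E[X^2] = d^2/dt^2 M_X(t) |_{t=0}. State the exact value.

E[X^2] = M′′(0) = 7/22

M_X(t) = ₁F₁(6; 11; t)
M′(t) = 6*₁F₁(7; 12; t)/11
M′′(t) = 7*₁F₁(8; 13; t)/22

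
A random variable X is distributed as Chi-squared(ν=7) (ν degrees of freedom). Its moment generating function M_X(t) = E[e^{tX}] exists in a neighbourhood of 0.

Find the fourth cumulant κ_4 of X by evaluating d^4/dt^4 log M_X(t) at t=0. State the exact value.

κ_4 = K′′′′(0) = 336

M_X(t) = (1 - 2*t)^(-7/2)
K_X(t) = log M_X(t) = -7*log(1 - 2*t)/2
K′(t) = -7/(2*t - 1)
K′′(t) = 14/(4*t^2 - 4*t + 1)
K′′′(t) = -56/(8*t^3 - 12*t^2 + 6*t - 1)
K′′′′(t) = 336/(16*t^4 - 32*t^3 + 24*t^2 - 8*t + 1)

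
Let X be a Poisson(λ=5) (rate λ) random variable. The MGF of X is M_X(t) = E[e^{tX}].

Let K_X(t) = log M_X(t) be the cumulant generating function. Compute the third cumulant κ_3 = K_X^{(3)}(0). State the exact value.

M_X(t) = e^(5*e^(t) - 5)
K_X(t) = log M_X(t) = 5*e^(t) - 5
D^3[K](t) = 5*e^(t)

κ_3 = D^3[K](0) = 5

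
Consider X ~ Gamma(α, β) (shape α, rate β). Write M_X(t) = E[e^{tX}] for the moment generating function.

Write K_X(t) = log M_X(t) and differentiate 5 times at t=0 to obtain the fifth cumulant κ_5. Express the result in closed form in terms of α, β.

κ_5 = K^(5)(0) = 24*α/β^5

M_X(t) = (β/(β - t))^α
K_X(t) = log M_X(t) = α*(log(β) - log(β - t))
K^(5)(t) = -24*α/(-β^5 + 5*β^4*t - 10*β^3*t^2 + 10*β^2*t^3 - 5*β*t^4 + t^5)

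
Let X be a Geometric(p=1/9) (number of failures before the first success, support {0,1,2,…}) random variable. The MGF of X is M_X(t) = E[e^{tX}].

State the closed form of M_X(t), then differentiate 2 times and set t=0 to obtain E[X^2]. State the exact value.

E[X^2] = M′′(0) = 136

M_X(t) = 1/(9*(1 - 8*e^(t)/9))
M′(t) = 8*e^(t)/(64*e^(2*t) - 144*e^(t) + 81)
M′′(t) = (-64*e^(2*t) - 72*e^(t))/(512*e^(3*t) - 1728*e^(2*t) + 1944*e^(t) - 729)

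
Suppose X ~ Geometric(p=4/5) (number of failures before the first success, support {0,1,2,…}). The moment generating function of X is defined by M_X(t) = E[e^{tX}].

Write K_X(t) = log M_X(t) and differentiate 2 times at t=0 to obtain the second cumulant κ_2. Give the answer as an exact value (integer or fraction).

κ_2 = d^2K/dt^2 |_{t=0} = 5/16

M_X(t) = 4/(5*(1 - e^(t)/5))
K_X(t) = log M_X(t) = -log(1 - e^(t)/5) - log(5) + 2*log(2)
dK/dt = -e^(t)/(e^(t) - 5)
d^2K/dt^2 = 5*e^(t)/(e^(2*t) - 10*e^(t) + 25)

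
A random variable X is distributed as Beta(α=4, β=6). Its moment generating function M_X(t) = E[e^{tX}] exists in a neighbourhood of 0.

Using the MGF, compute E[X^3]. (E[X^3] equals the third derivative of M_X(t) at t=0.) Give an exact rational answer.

E[X^3] = M′′′(0) = 1/11

M_X(t) = ₁F₁(4; 10; t)
M′(t) = 2*₁F₁(5; 11; t)/5
M′′(t) = 2*₁F₁(6; 12; t)/11
M′′′(t) = ₁F₁(7; 13; t)/11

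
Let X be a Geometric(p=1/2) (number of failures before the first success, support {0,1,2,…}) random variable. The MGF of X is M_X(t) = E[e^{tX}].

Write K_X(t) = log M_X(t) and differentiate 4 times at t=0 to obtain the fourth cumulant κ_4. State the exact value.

κ_4 = d^4K/dt^4 |_{t=0} = 26

M_X(t) = 1/(2*(1 - e^(t)/2))
K_X(t) = log M_X(t) = -log(1 - e^(t)/2) - log(2)
dK/dt = -e^(t)/(e^(t) - 2)
d^2K/dt^2 = 2*e^(t)/(e^(2*t) - 4*e^(t) + 4)
d^3K/dt^3 = (-2*e^(2*t) - 4*e^(t))/(e^(3*t) - 6*e^(2*t) + 12*e^(t) - 8)
d^4K/dt^4 = (2*e^(3*t) + 16*e^(2*t) + 8*e^(t))/(e^(4*t) - 8*e^(3*t) + 24*e^(2*t) - 32*e^(t) + 16)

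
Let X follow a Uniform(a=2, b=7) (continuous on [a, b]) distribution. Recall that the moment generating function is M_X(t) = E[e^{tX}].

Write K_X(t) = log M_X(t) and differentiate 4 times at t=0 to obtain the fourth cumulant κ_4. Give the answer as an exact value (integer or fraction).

κ_4 = D^4[K](0) = -125/24

M_X(t) = (e^(7*t) - e^(2*t))/(5*t)
K_X(t) = log M_X(t) = -log(t) + log(e^(7*t) - e^(2*t)) - log(5)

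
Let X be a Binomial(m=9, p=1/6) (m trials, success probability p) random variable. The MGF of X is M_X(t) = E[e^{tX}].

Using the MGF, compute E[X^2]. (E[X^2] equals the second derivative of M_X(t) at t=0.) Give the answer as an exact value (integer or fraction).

E[X^2] = M^(2)(0) = 7/2

M_X(t) = (e^(t)/6 + 5/6)^9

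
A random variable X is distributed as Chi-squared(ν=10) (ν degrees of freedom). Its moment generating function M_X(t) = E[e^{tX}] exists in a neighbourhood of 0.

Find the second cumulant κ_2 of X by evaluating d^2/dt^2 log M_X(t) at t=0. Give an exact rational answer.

M_X(t) = (1 - 2*t)^(-5)
K_X(t) = log M_X(t) = -5*log(1 - 2*t)
K′(t) = -10/(2*t - 1)
K′′(t) = 20/(4*t^2 - 4*t + 1)

κ_2 = K′′(0) = 20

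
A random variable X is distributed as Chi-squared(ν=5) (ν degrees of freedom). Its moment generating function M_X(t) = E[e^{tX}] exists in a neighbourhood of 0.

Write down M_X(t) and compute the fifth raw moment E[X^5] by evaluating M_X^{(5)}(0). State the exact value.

E[X^5] = D^5[M](0) = 45045

M_X(t) = (1 - 2*t)^(-5/2)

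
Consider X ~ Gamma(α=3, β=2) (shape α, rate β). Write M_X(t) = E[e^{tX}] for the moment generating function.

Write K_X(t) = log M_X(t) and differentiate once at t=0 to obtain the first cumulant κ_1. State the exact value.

κ_1 = D[K](0) = 3/2

M_X(t) = 8/(2 - t)^3
K_X(t) = log M_X(t) = -3*log(2 - t) + 3*log(2)
D[K](t) = -3/(t - 2)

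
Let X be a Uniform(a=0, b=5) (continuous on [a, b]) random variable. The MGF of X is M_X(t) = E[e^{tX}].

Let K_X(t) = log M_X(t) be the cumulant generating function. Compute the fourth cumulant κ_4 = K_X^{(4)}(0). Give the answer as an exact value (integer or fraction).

M_X(t) = (e^(5*t) - 1)/(5*t)
K_X(t) = log M_X(t) = -log(t) + log(e^(5*t) - 1) - log(5)
K′(t) = (5*t*e^(5*t) - e^(5*t) + 1)/(t*e^(5*t) - t)
K′′(t) = (-25*t^2*e^(5*t) + e^(10*t) - 2*e^(5*t) + 1)/(t^2*e^(10*t) - 2*t^2*e^(5*t) + t^2)
K′′′(t) = (125*t^3*e^(10*t) + 125*t^3*e^(5*t) - 2*e^(15*t) + 6*e^(10*t) - 6*e^(5*t) + 2)/(t^3*e^(15*t) - 3*t^3*e^(10*t) + 3*t^3*e^(5*t) - t^3)

κ_4 = K′′′′(0) = -125/24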